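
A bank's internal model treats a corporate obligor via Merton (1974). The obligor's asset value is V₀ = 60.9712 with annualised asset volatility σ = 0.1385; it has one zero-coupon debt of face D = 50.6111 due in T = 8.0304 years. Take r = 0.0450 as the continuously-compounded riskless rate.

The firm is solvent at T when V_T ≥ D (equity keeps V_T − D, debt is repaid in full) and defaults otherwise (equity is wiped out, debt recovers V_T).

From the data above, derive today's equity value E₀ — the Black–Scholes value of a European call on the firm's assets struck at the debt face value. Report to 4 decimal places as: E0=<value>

E0=26.3745

Apply the equity-as-call identities (strike 50.6111, horizon 8.0304 years):
d₁ = [ln(V₀/D) + (r + σ²/2)T] / (σ√T)
   = [ln(60.9712/50.6111) + (0.0450 + 0.5·0.1385²)·8.0304] / (0.1385·√8.0304)
   = [0.186231 + 0.438389] / 0.392481 = 1.591465
d₂ = d₁ − σ√T = 1.591465 − 0.392481 = 1.198984
N(d₁) = 0.944247,  N(d₂) = 0.884733,  e^(−rT) = 0.696723
E₀ = V₀·N(d₁) − D·e^(−rT)·N(d₂)
   = 60.9712·0.944247 − 50.6111·0.696723·0.884733 = 26.374543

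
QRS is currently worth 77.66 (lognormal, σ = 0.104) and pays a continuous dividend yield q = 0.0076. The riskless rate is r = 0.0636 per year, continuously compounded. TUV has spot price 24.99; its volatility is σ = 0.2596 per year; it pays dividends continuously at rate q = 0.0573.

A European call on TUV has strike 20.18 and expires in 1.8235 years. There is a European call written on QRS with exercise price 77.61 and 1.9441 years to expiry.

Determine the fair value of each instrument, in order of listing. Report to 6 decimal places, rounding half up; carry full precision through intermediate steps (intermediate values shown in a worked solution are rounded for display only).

price(TUV call K=20.18) = 5.640063
price(QRS call K=77.61) = 9.300956

[TUV call K=20.18]
σ√T = 0.2596·√1.8235 = 0.350556
d₁ = (ln(S/K) + (r−q+σ²/2)T) / (σ√T) = (ln(24.99/20.18) + (0.0636−0.0573+0.2596²/2)·1.8235) / 0.350556 = (0.213784 + 0.072933) / 0.350556 = 0.817891
d₂ = d₁ − σ√T = 0.817891 − 0.350556 = 0.467335
e^{−rT} = 0.890498
e^{−qT} = 0.900787
N(d₁) = 0.793290,  N(d₂) = 0.679870
price = S·e^{−qT}·N(d₁) − K·e^{−rT}·N(d₂) = 17.857490 − 12.217426 = 5.640063
[QRS call K=77.61]
σ√T = 0.104·√1.9441 = 0.145008
d₁ = (ln(S/K) + (r−q+σ²/2)T) / (σ√T) = (ln(77.66/77.61) + (0.0636−0.0076+0.104²/2)·1.9441) / 0.145008 = (0.000644 + 0.119383) / 0.145008 = 0.827728
d₂ = d₁ − σ√T = 0.827728 − 0.145008 = 0.682720
e^{−rT} = 0.883694
e^{−qT} = 0.985333
N(d₁) = 0.796088,  N(d₂) = 0.752608
price = S·e^{−qT}·N(d₁) − K·e^{−rT}·N(d₂) = 60.917420 − 51.616464 = 9.300956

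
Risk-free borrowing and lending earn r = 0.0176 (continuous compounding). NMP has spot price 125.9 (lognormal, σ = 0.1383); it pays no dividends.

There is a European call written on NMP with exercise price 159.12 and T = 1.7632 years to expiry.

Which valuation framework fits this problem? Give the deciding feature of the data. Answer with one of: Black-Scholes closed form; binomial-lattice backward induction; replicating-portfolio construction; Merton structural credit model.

Key observation: the strike-159.12 call on NMP is European-exercise on a continuously-modelled lognormal underlying, so its value is a single closed-form evaluation.

framework: Black-Scholes closed form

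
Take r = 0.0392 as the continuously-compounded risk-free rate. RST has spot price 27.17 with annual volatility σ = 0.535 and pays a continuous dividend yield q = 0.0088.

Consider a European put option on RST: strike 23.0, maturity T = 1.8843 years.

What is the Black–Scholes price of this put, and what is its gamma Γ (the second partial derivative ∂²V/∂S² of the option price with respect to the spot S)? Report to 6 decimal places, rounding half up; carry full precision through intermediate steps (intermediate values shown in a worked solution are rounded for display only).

price = 4.510607
Γ = 0.015689

σ√T = 0.535·√1.8843 = 0.734393
d₁ = (ln(S/K) + (r−q+σ²/2)T) / (σ√T) = (ln(27.17/23.0) + (0.0392−0.0088+0.535²/2)·1.8843) / 0.734393 = (0.166619 + 0.326950) / 0.734393 = 0.672077
d₂ = d₁ − σ√T = 0.672077 − 0.734393 = -0.062317
e^{−rT} = 0.928797
e^{−qT} = 0.983555
N(−d₁) = 0.250767,  N(−d₂) = 0.524845
Put price V = K·e^{−rT}·N(−d₂) − S·e^{−qT}·N(−d₁) = 11.211911 − 6.701304 = 4.510607
φ(d₁) = (1/√(2π))·e^{−d₁²/2} = 0.318293
Γ = e^{−qT}·φ(d₁) / (S·σ·√T) = 0.015689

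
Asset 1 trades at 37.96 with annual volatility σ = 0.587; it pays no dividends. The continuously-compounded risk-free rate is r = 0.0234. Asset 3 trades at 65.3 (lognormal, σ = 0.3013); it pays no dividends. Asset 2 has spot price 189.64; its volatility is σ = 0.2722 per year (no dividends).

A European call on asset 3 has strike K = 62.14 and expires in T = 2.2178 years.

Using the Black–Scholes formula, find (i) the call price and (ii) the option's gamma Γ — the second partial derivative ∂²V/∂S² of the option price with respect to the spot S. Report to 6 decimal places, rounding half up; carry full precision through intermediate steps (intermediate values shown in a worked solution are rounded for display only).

price = 14.459811
Γ = 0.012301

σ√T = 0.3013·√2.2178 = 0.448704
d₁ = (ln(S/K) + (r+σ²/2)T) / (σ√T) = (ln(65.3/62.14) + (0.0234+0.3013²/2)·2.2178) / 0.448704 = (0.049602 + 0.152564) / 0.448704 = 0.450556
d₂ = d₁ − σ√T = 0.450556 − 0.448704 = 0.001852
e^{−rT} = 0.949427
N(d₁) = 0.673845,  N(d₂) = 0.500739
Call price V = S·N(d₁) − K·e^{−rT}·N(d₂) = 44.002093 − 29.542281 = 14.459811
φ(d₁) = (1/√(2π))·e^{−d₁²/2} = 0.360437
Γ = φ(d₁) / (S·σ·√T) = 0.012301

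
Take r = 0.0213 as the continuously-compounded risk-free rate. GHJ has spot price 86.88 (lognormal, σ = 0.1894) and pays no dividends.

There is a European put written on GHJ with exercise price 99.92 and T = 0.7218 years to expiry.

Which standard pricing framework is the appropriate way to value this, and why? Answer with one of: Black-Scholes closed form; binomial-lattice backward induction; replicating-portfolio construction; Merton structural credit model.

framework: Black-Scholes closed form

Key observation: the strike-99.92 put on GHJ is European-exercise on a continuously-modelled lognormal underlying, so its value is a single closed-form evaluation.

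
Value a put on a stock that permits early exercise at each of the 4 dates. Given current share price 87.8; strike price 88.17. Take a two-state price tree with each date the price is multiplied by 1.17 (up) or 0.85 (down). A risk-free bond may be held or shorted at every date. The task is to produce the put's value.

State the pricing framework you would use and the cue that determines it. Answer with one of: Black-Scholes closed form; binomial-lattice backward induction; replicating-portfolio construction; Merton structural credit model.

Key observation: the put (strike 88.17 on spot 87.8) is American-style on a 4-step discrete price model, so the early-exercise decision at every node requires stepwise backward valuation — a closed form cannot price the exercise right.

framework: binomial-lattice backward induction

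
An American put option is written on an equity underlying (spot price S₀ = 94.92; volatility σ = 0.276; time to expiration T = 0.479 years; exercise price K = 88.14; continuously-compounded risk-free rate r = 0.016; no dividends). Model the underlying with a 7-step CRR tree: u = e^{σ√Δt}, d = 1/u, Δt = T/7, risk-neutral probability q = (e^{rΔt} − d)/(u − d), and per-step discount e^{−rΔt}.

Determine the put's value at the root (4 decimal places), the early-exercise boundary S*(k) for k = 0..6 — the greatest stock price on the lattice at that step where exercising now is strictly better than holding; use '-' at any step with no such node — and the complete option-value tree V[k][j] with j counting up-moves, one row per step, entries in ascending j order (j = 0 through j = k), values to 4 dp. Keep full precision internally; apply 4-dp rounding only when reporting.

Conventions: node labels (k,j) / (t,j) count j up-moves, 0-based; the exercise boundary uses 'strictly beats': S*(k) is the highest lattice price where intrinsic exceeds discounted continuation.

Δt=0.06843  u=1.07487  d=0.93035  q=0.48954  discount=0.99891
step 7 (expiry): payoffs max(K−S,0) = 30.8775 21.9822 11.7051 0.0000 0.0000 0.0000 0.0000 0.0000
step 6: (k=6,j=0): S=61.5496, K−S=26.5904, hold=26.4939 ⇒ V=26.5904 exercise | (k=6,j=1): S=71.1109, K−S=17.0291, hold=16.9326 ⇒ V=17.0291 exercise | (k=6,j=2): S=82.1575, K−S=5.9825, hold=5.9685 ⇒ V=5.9825 exercise | (k=6,j=3): S=94.9200, K−S=0.0000, hold=0.0000 ⇒ V=0.0000 continue | (k=6,j=4): S=109.6651, K−S=0.0000, hold=0.0000 ⇒ V=0.0000 continue | (k=6,j=5): S=126.7008, K−S=0.0000, hold=0.0000 ⇒ V=0.0000 continue | (k=6,j=6): S=146.3828, K−S=0.0000, hold=0.0000 ⇒ V=0.0000 continue  boundary S*=82.1575
step 5: (k=5,j=0): S=66.1578, K−S=21.9822, hold=21.8858 ⇒ V=21.9822 exercise | (k=5,j=1): S=76.4349, K−S=11.7051, hold=11.6087 ⇒ V=11.7051 exercise | (k=5,j=2): S=88.3085, K−S=0.0000, hold=3.0505 ⇒ V=3.0505 continue | (k=5,j=3): S=102.0265, K−S=0.0000, hold=0.0000 ⇒ V=0.0000 continue | (k=5,j=4): S=117.8756, K−S=0.0000, hold=0.0000 ⇒ V=0.0000 continue | (k=5,j=5): S=136.1867, K−S=0.0000, hold=0.0000 ⇒ V=0.0000 continue  boundary S*=76.4349
step 4: (k=4,j=0): S=71.1109, K−S=17.0291, hold=16.9326 ⇒ V=17.0291 exercise | (k=4,j=1): S=82.1575, K−S=5.9825, hold=7.4602 ⇒ V=7.4602 continue | (k=4,j=2): S=94.9200, K−S=0.0000, hold=1.5555 ⇒ V=1.5555 continue | (k=4,j=3): S=109.6651, K−S=0.0000, hold=0.0000 ⇒ V=0.0000 continue | (k=4,j=4): S=126.7008, K−S=0.0000, hold=0.0000 ⇒ V=0.0000 continue  boundary S*=71.1109
step 3: (k=3,j=0): S=76.4349, K−S=11.7051, hold=12.3312 ⇒ V=12.3312 continue | (k=3,j=1): S=88.3085, K−S=0.0000, hold=4.5646 ⇒ V=4.5646 continue | (k=3,j=2): S=102.0265, K−S=0.0000, hold=0.7931 ⇒ V=0.7931 continue | (k=3,j=3): S=117.8756, K−S=0.0000, hold=0.0000 ⇒ V=0.0000 continue  boundary S*=-
step 2: (k=2,j=0): S=82.1575, K−S=5.9825, hold=8.5198 ⇒ V=8.5198 continue | (k=2,j=1): S=94.9200, K−S=0.0000, hold=2.7154 ⇒ V=2.7154 continue | (k=2,j=2): S=109.6651, K−S=0.0000, hold=0.4044 ⇒ V=0.4044 continue  boundary S*=-
step 1: (k=1,j=0): S=88.3085, K−S=0.0000, hold=5.6721 ⇒ V=5.6721 continue | (k=1,j=1): S=102.0265, K−S=0.0000, hold=1.5823 ⇒ V=1.5823 continue  boundary S*=-
step 0: (k=0,j=0): S=94.9200, K−S=0.0000, hold=3.6660 ⇒ V=3.6660 continue  boundary S*=-

price = 3.6660
boundary = - - - - 71.1109 76.4349 82.1575
tree:
3.6660
5.6721 1.5823
8.5198 2.7154 0.4044
12.3312 4.5646 0.7931 0.0000
17.0291 7.4602 1.5555 0.0000 0.0000
21.9822 11.7051 3.0505 0.0000 0.0000 0.0000
26.5904 17.0291 5.9825 0.0000 0.0000 0.0000 0.0000
30.8775 21.9822 11.7051 0.0000 0.0000 0.0000 0.0000 0.0000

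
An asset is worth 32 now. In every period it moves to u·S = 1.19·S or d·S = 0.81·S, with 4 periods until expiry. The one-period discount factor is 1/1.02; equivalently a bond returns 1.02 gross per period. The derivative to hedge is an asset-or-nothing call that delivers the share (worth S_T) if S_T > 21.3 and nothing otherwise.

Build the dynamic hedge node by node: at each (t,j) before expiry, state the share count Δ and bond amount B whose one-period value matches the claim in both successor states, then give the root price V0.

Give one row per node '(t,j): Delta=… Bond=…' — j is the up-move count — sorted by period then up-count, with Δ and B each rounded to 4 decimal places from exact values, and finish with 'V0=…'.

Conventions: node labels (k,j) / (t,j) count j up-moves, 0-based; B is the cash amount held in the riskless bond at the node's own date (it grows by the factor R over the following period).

Since d<R<u, set p* = (R−d)/(u−d) = 0.5526; price each node as the discounted p*-expectation of its children.
Terminal payoffs: V(4,0)=0.0000, V(4,1)=0.0000, V(4,2)=29.7313, V(4,3)=43.6793, V(4,4)=64.1709
Node (3,0) S=17.0061: V=(p*·0.0000+(1−p*)·0.0000)/1.02=0.0000; Δ=(0.0000−0.0000)/(20.2373−13.7750)=0.0000; B=V−Δ·S=0.0000
Node (3,1) S=24.9843: V=(p*·29.7313+(1−p*)·0.0000)/1.02=16.1083; Δ=(29.7313−0.0000)/(29.7313−20.2373)=3.1316; B=V−Δ·S=-62.1320
Node (3,2) S=36.7053: V=(p*·43.6793+(1−p*)·29.7313)/1.02=36.7053; Δ=(43.6793−29.7313)/(43.6793−29.7313)=1.0000; B=V−Δ·S=0.0000
Node (3,3) S=53.9251: V=(p*·64.1709+(1−p*)·43.6793)/1.02=53.9251; Δ=(64.1709−43.6793)/(64.1709−43.6793)=1.0000; B=V−Δ·S=0.0000
Node (2,0) S=20.9952: V=(p*·16.1083+(1−p*)·0.0000)/1.02=8.7274; Δ=(16.1083−0.0000)/(24.9843−17.0061)=2.0190; B=V−Δ·S=-33.6628
Node (2,1) S=30.8448: V=(p*·36.7053+(1−p*)·16.1083)/1.02=26.9518; Δ=(36.7053−16.1083)/(36.7053−24.9843)=1.7573; B=V−Δ·S=-27.2509
Node (2,2) S=45.3152: V=(p*·53.9251+(1−p*)·36.7053)/1.02=45.3152; Δ=(53.9251−36.7053)/(53.9251−36.7053)=1.0000; B=V−Δ·S=0.0000
Node (1,0) S=25.9200: V=(p*·26.9518+(1−p*)·8.7274)/1.02=18.4302; Δ=(26.9518−8.7274)/(30.8448−20.9952)=1.8503; B=V−Δ·S=-29.5288
Node (1,1) S=38.0800: V=(p*·45.3152+(1−p*)·26.9518)/1.02=36.3726; Δ=(45.3152−26.9518)/(45.3152−30.8448)=1.2690; B=V−Δ·S=-11.9521
Node (0,0) S=32.0000: V=(p*·36.3726+(1−p*)·18.4302)/1.02=27.7899; Δ=(36.3726−18.4302)/(38.0800−25.9200)=1.4755; B=V−Δ·S=-19.4268
Verification: the root portfolio costs Δ(0,0)·S0 + B(0,0) = 27.7899, matching V0.

(0,0): Delta=1.4755 Bond=-19.4268
(1,0): Delta=1.8503 Bond=-29.5288
(1,1): Delta=1.2690 Bond=-11.9521
(2,0): Delta=2.0190 Bond=-33.6628
(2,1): Delta=1.7573 Bond=-27.2509
(2,2): Delta=1.0000 Bond=0.0000
(3,0): Delta=0.0000 Bond=0.0000
(3,1): Delta=3.1316 Bond=-62.1320
(3,2): Delta=1.0000 Bond=0.0000
(3,3): Delta=1.0000 Bond=0.0000
V0=27.7899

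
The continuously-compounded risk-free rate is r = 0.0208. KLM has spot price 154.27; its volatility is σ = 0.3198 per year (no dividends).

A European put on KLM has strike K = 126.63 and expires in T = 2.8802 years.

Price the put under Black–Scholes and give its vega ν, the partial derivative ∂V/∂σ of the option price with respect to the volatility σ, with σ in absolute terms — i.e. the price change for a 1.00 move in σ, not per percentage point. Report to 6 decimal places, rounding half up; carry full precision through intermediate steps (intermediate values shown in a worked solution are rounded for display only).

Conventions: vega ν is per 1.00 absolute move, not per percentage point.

σ√T = 0.3198·√2.8802 = 0.542737
d₁ = (ln(S/K) + (r+σ²/2)T) / (σ√T) = (ln(154.27/126.63) + (0.0208+0.3198²/2)·2.8802) / 0.542737 = (0.197435 + 0.207190) / 0.542737 = 0.745526
d₂ = d₁ − σ√T = 0.745526 − 0.542737 = 0.202789
e^{−rT} = 0.941851
N(−d₁) = 0.227977,  N(−d₂) = 0.419650
Put price V = K·e^{−rT}·N(−d₂) − S·N(−d₁) = 50.050235 − 35.169986 = 14.880249
φ(d₁) = (1/√(2π))·e^{−d₁²/2} = 0.302147
ν = S·φ(d₁)·√T = 79.106178

price = 14.880249
ν = 79.106178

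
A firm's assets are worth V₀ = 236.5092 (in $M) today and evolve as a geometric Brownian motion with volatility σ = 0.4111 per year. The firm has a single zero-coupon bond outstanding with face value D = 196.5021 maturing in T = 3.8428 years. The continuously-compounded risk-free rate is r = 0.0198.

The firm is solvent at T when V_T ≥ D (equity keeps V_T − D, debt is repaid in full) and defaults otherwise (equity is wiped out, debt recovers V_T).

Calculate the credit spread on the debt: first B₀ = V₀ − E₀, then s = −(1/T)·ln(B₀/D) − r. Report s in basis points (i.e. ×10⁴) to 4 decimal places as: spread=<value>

spread=673.4993

Apply the equity-as-call identities (strike 196.5021, horizon 3.8428 years):
d₁ = [ln(V₀/D) + (r + σ²/2)T] / (σ√T)
   = [ln(236.5092/196.5021) + (0.0198 + 0.5·0.4111²)·3.8428] / (0.4111·√3.8428)
   = [0.185314 + 0.400810] / 0.805882 = 0.727308
d₂ = d₁ − σ√T = 0.727308 − 0.805882 = -0.078574
N(d₁) = 0.766481,  N(d₂) = 0.468686,  e^(−rT) = 0.926735
E₀ = V₀·N(d₁) − D·e^(−rT)·N(d₂)
   = 236.5092·0.766481 − 196.5021·0.926735·0.468686 = 95.929673
B₀ = V₀ − E₀ = 236.5092 − 95.929673 = 140.579527
spread = −(1/T)·ln(B₀/D) − r = −(1/3.8428)·ln(140.579527/196.5021) − 0.0198 = 0.06734993
in basis points: 0.06734993 × 10⁴ = 673.4993 bp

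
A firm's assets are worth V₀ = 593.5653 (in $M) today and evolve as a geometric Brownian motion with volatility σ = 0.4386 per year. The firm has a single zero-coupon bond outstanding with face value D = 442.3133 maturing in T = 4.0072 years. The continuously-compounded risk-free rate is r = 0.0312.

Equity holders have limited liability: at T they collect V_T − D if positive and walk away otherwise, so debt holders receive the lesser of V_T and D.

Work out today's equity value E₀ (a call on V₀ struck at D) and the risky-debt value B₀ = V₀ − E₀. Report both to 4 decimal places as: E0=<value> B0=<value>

Work the structural quantities from V₀ = 593.5653 against face 442.3133:
d₁ = [ln(V₀/D) + (r + σ²/2)T] / (σ√T)
   = [ln(593.5653/442.3133) + (0.0312 + 0.5·0.4386²)·4.0072] / (0.4386·√4.0072)
   = [0.294129 + 0.510457] / 0.877989 = 0.916396
d₂ = d₁ − σ√T = 0.916396 − 0.877989 = 0.038407
N(d₁) = 0.820270,  N(d₂) = 0.515318,  e^(−rT) = 0.882475
E₀ = V₀·N(d₁) − D·e^(−rT)·N(d₂)
   = 593.5653·0.820270 − 442.3133·0.882475·0.515318 = 285.739564
B₀ = V₀ − E₀ = 593.5653 − 285.739564 = 307.825736

E0=285.7396 B0=307.8257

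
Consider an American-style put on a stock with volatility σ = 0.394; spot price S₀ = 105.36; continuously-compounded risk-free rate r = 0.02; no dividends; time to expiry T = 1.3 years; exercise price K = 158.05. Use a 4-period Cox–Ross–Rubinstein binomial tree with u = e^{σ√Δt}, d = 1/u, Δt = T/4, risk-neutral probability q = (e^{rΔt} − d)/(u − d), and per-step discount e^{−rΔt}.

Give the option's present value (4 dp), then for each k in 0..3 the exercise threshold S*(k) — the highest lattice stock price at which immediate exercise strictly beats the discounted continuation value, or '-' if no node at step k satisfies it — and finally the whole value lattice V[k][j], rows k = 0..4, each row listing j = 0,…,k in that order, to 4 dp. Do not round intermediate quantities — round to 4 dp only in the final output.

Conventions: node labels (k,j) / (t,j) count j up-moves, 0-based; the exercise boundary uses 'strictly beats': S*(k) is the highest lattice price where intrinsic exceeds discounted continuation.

Δt=0.32500, u=1.25184, d=0.79882, q=0.45848, disc=e^(-rΔt)=0.99352
k=4 terminal: V=max(K-S,0) → 115.1477 90.8177 52.6900 0.0000 0.0000
k=3: j=0 S=53.7068 intr=104.3432 cont=103.3192 V=104.3432[EX]; j=1 S=84.1641 intr=73.8859 cont=72.8619 V=73.8859[EX]; j=2 S=131.8939 intr=26.1561 cont=28.3480 V=28.3480[hold]; j=3 S=206.6914 intr=0.0000 cont=0.0000 V=0.0000[hold]  S*(3)=84.1641
k=2: j=0 S=67.2323 intr=90.8177 cont=89.7937 V=90.8177[EX]; j=1 S=105.3600 intr=52.6900 cont=52.6644 V=52.6900[EX]; j=2 S=165.1100 intr=0.0000 cont=15.2517 V=15.2517[hold]  S*(2)=105.3600
k=1: j=0 S=84.1641 intr=73.8859 cont=72.8619 V=73.8859[EX]; j=1 S=131.8939 intr=26.1561 cont=35.2952 V=35.2952[hold]  S*(1)=84.1641
k=0: j=0 S=105.3600 intr=52.6900 cont=55.8289 V=55.8289[hold]  S*(0)=-

price = 55.8289
boundary = - 84.1641 105.3600 84.1641
tree:
55.8289
73.8859 35.2952
90.8177 52.6900 15.2517
104.3432 73.8859 28.3480 0.0000
115.1477 90.8177 52.6900 0.0000 0.0000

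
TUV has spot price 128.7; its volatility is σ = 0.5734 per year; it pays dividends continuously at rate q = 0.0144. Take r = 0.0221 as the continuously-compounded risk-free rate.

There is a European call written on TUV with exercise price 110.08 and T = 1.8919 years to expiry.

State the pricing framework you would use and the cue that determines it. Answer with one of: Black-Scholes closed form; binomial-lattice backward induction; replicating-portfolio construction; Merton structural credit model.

framework: Black-Scholes closed form

Key observation: with TUV following a GBM at constant σ and r, the European call struck at 110.08 prices in closed form — nothing here needs a stepwise model or a balance sheet.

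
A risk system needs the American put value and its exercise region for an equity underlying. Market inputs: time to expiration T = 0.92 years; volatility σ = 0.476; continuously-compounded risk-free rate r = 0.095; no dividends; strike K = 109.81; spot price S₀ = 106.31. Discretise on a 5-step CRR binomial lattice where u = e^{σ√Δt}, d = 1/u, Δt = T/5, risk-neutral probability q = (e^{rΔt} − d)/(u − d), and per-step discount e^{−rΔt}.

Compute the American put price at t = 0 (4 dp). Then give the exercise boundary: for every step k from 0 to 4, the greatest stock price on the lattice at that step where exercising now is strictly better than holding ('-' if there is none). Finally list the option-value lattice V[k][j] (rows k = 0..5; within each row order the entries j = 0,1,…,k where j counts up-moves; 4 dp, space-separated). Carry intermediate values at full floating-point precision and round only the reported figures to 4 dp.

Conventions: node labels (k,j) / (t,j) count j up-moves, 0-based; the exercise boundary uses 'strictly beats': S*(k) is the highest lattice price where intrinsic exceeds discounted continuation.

params: Δt=0.18400 u=1.22652 d=0.81531 q=0.49201 e^(-rΔt)=0.98267
t_5 payoffs: 71.5099 52.1931 23.1339 0.0000 0.0000 0.0000
t_4: node(4,0) S=46.9759 payoff=62.8341 vs cont=60.9313 → 62.8341 [stop]  node(4,1) S=70.6683 payoff=39.1417 vs cont=37.2389 → 39.1417 [stop]  node(4,2) S=106.3100 payoff=3.5000 vs cont=11.5481 → 11.5481 [wait]  node(4,3) S=159.9277 payoff=0.0000 vs cont=0.0000 → 0.0000 [wait]  node(4,4) S=240.5876 payoff=0.0000 vs cont=0.0000 → 0.0000 [wait]  ⇒ S*(4)=70.6683
t_3: node(3,0) S=57.6169 payoff=52.1931 vs cont=50.2903 → 52.1931 [stop]  node(3,1) S=86.6761 payoff=23.1339 vs cont=25.1223 → 25.1223 [wait]  node(3,2) S=130.3914 payoff=0.0000 vs cont=5.7646 → 5.7646 [wait]  node(3,3) S=196.1546 payoff=0.0000 vs cont=0.0000 → 0.0000 [wait]  ⇒ S*(3)=57.6169
t_2: node(2,0) S=70.6683 payoff=39.1417 vs cont=38.2003 → 39.1417 [stop]  node(2,1) S=106.3100 payoff=3.5000 vs cont=15.3277 → 15.3277 [wait]  node(2,2) S=159.9277 payoff=0.0000 vs cont=2.8776 → 2.8776 [wait]  ⇒ S*(2)=70.6683
t_1: node(1,0) S=86.6761 payoff=23.1339 vs cont=26.9497 → 26.9497 [wait]  node(1,1) S=130.3914 payoff=0.0000 vs cont=9.0426 → 9.0426 [wait]  ⇒ S*(1)=-
t_0: node(0,0) S=106.3100 payoff=3.5000 vs cont=17.8248 → 17.8248 [wait]  ⇒ S*(0)=-

price = 17.8248
boundary = - - 70.6683 57.6169 70.6683
tree:
17.8248
26.9497 9.0426
39.1417 15.3277 2.8776
52.1931 25.1223 5.7646 0.0000
62.8341 39.1417 11.5481 0.0000 0.0000
71.5099 52.1931 23.1339 0.0000 0.0000 0.0000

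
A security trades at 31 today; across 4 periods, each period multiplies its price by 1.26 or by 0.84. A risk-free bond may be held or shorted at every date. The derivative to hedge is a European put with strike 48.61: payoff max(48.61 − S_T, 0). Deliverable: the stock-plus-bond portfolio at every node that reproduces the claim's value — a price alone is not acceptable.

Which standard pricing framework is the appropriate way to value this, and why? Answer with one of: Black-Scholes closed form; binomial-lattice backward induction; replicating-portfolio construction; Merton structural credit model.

Key observation: the mandate to exhibit the hedge at every date and state singles out the replicating-portfolio construction on the 4-period tree with factors 1.26 and 0.84 from 31.

framework: replicating-portfolio construction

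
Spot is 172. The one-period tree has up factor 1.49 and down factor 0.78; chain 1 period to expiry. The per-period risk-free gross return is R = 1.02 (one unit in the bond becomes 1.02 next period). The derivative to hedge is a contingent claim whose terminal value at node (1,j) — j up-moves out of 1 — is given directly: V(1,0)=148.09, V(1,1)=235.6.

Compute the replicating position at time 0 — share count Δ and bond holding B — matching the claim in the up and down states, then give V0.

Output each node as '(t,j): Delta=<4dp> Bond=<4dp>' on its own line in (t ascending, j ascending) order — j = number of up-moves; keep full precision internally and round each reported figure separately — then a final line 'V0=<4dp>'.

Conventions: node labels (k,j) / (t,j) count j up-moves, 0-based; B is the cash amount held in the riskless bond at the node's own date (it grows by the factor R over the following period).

The replicating-portfolio and risk-neutral prices coincide; use p* = (1.02−0.78)/(1.49−0.78) = 0.3380 for the latter.
Payoffs at expiry: V(1,0)=148.0900, V(1,1)=235.6000
(0,0): S=172.0000. Δ = (V_up−V_dn)/(S_up−S_dn) = (235.6000−148.0900)/(256.2800−134.1600) = 0.7166. V = [p*·235.6000 + (1−p*)·148.0900]/1.02 = 174.1871. B = V − Δ·S = 50.9336.
Sanity check at the root: Δ(0,0)·S0 + B(0,0) reproduces V0 = 174.1871.

(0,0): Delta=0.7166 Bond=50.9336
V0=174.1871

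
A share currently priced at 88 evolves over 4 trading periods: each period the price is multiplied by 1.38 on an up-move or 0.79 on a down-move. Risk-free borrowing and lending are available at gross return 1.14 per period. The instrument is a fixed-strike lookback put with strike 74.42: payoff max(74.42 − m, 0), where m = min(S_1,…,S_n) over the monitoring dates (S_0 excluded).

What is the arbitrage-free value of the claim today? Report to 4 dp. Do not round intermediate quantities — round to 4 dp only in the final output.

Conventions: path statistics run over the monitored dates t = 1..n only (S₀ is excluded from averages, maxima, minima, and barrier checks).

price = 3.7897

Under the martingale measure an up-move has probability p* = 0.5932; value the claim as the probability-weighted average of per-path payoffs, discounted 4 periods at R = 1.14.
Enumerate all 2^4 = 16 price paths (U = up ×1.38, D = down ×0.79); each path with k up-moves has probability p*^k·(1−p*)^(4−k).
DDDD: m=34.2761, payoff=40.1439, prob=0.027380
UDDD: m=59.8747, payoff=14.5453, prob=0.039929
DUDD: m=59.8747, payoff=14.5453, prob=0.039929
UUDD: m=104.5912, payoff=0.0000, prob=0.058231
DDUD: m=54.9208, payoff=19.4992, prob=0.039929
UDUD: m=95.9376, payoff=0.0000, prob=0.058231
DUUD: m=69.5200, payoff=4.9000, prob=0.058231
UUUD: m=121.4400, payoff=0.0000, prob=0.084919
DDDU: m=43.3874, payoff=31.0326, prob=0.039929
UDDU: m=75.7907, payoff=0.0000, prob=0.058231
DUDU: m=69.5200, payoff=4.9000, prob=0.058231
UUDU: m=121.4400, payoff=0.0000, prob=0.084919
DDUU: m=54.9208, payoff=19.4992, prob=0.058231
UDUU: m=95.9376, payoff=0.0000, prob=0.084919
DUUU: m=69.5200, payoff=4.9000, prob=0.084919
UUUU: m=121.4400, payoff=0.0000, prob=0.123841
Price = Σ prob·payoff / R^4 = 6.400646 / 1.688960 = 3.7897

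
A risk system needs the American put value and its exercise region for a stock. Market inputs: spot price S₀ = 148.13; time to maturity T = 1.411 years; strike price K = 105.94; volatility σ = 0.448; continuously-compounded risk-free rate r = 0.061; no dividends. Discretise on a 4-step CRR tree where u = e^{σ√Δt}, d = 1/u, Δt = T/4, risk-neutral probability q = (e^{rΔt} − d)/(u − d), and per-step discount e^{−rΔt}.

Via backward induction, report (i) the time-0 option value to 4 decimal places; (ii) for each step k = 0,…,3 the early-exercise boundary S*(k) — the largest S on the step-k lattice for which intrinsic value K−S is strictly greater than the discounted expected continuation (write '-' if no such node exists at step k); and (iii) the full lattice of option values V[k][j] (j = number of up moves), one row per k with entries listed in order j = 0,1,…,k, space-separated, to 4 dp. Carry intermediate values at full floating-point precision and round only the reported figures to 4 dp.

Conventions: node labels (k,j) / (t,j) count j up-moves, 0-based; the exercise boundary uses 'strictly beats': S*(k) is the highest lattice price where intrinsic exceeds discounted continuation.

price = 8.9413
boundary = - - - 66.6764
tree:
8.9413
15.0499 2.5799
24.7259 5.0139 0.0000
39.2636 9.7444 0.0000 0.0000
54.8406 18.9380 0.0000 0.0000 0.0000

params: Δt=0.35275 u=1.30484 d=0.76638 q=0.47426 e^(-rΔt)=0.97871
t_4 payoffs: 54.8406 18.9380 0.0000 0.0000 0.0000
t_3: node(3,0) S=66.6764 payoff=39.2636 vs cont=37.0083 → 39.2636 [stop]  node(3,1) S=113.5236 payoff=0.0000 vs cont=9.7444 → 9.7444 [wait]  node(3,2) S=193.2858 payoff=0.0000 vs cont=0.0000 → 0.0000 [wait]  node(3,3) S=329.0892 payoff=0.0000 vs cont=0.0000 → 0.0000 [wait]  ⇒ S*(3)=66.6764
t_2: node(2,0) S=87.0020 payoff=18.9380 vs cont=24.7259 → 24.7259 [wait]  node(2,1) S=148.1300 payoff=0.0000 vs cont=5.0139 → 5.0139 [wait]  node(2,2) S=252.2068 payoff=0.0000 vs cont=0.0000 → 0.0000 [wait]  ⇒ S*(2)=-
t_1: node(1,0) S=113.5236 payoff=0.0000 vs cont=15.0499 → 15.0499 [wait]  node(1,1) S=193.2858 payoff=0.0000 vs cont=2.5799 → 2.5799 [wait]  ⇒ S*(1)=-
t_0: node(0,0) S=148.1300 payoff=0.0000 vs cont=8.9413 → 8.9413 [wait]  ⇒ S*(0)=-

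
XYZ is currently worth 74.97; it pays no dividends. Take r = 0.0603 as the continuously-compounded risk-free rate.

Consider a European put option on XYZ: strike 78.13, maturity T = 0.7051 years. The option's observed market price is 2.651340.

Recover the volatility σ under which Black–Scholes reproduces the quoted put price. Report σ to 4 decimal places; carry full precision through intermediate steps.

At σ = 0.1075 the Black–Scholes value reproduces the quote:
σ√T = 0.1075·√0.7051 = 0.090268
d₁ = (ln(S/K) + (r+σ²/2)T) / (σ√T) = (ln(74.97/78.13) + (0.0603+0.1075²/2)·0.7051) / 0.090268 = (-0.041286 + 0.046592) / 0.090268 = 0.058776
d₂ = d₁ − σ√T = 0.058776 − 0.090268 = -0.031492
e^{−rT} = 0.958374
N(−d₁) = 0.476565,  N(−d₂) = 0.512561
V = K·e^{−rT}·N(−d₂) − S·N(−d₁) = 38.379430 − 35.728091 = 2.651340 (equal to the quote); since ∂V/∂σ > 0 for all σ, the implied volatility is unique

sigma = 0.1075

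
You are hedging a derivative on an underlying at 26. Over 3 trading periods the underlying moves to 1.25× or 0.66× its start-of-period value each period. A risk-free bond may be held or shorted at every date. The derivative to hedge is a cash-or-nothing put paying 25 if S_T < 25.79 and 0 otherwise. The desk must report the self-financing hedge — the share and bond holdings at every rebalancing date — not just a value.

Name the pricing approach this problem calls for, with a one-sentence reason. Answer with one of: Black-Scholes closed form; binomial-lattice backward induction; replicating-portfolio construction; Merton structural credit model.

framework: replicating-portfolio construction

Key observation: the task asks for the hedge itself — share and bond holdings at every node of the 3-period tree on spot 26 with factors 1.25/0.66 — which is exactly what the replicating-portfolio construction produces.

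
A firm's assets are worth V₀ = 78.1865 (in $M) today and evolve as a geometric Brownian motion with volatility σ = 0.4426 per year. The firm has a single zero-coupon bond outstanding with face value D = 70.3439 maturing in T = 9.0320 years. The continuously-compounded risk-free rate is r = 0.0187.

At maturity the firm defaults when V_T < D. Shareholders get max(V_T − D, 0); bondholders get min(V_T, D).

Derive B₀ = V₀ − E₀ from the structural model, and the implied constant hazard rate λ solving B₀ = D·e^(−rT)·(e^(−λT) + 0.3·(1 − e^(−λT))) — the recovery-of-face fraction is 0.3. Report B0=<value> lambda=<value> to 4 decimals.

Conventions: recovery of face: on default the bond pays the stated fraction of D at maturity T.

Work the structural quantities from V₀ = 78.1865 against face 70.3439:
d₁ = [ln(V₀/D) + (r + σ²/2)T] / (σ√T)
   = [ln(78.1865/70.3439) + (0.0187 + 0.5·0.4426²)·9.0320] / (0.4426·√9.0320)
   = [0.105701 + 1.053559] / 1.330158 = 0.871520
d₂ = d₁ − σ√T = 0.871520 − 1.330158 = -0.458638
N(d₁) = 0.808265,  N(d₂) = 0.323247,  e^(−rT) = 0.844595
E₀ = V₀·N(d₁) − D·e^(−rT)·N(d₂)
   = 78.1865·0.808265 − 70.3439·0.844595·0.323247 = 43.990627
B₀ = V₀ − E₀ = 78.1865 − 43.990627 = 34.195873
e^(−λT) = (B₀·e^(rT)/D − 0.3)/(1 − 0.3) = (34.1959·1.184000/70.3439 − 0.3)/0.7 = 0.39367349
λ = −ln(0.39367349)/9.0320 = 0.103215

B0=34.1959 lambda=0.1032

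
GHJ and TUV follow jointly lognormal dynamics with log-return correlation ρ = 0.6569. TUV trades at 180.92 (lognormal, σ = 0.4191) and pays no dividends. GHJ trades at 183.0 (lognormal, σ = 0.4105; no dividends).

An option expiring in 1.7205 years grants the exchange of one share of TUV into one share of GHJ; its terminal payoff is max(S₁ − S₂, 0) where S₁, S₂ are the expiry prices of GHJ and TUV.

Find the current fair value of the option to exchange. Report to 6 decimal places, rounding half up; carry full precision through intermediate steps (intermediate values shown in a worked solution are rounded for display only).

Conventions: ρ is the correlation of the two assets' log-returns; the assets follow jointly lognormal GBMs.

exchange price = 33.501010

σ_eff = √(σ₁² + σ₂² − 2ρσ₁σ₂) = √(0.4105² + 0.4191² − 2·0.6569·0.4105·0.4191) = 0.343698
d₁ = (ln(S₁/S₂) + (q₂ − q₁ + σ_eff²/2)T) / (σ_eff√T) = (ln(183.0/180.92) + (0.0 − 0.0 + 0.059064)·1.7205) / 0.450821 = 0.250767
d₂ = d₁ − σ_eff√T = 0.250767 − 0.450821 = -0.200054
N(d₁) = 0.599003,  N(d₂) = 0.420719
V = S₁·e^{−q₁T}·N(d₁) − S₂·e^{−q₂T}·N(d₂) = 109.617519 − 76.116509 = 33.501010
Key observation: no risk-free rate is needed — with the second asset as numeraire the exchange option is a call on the ratio S₁/S₂, and r cancels out of the value.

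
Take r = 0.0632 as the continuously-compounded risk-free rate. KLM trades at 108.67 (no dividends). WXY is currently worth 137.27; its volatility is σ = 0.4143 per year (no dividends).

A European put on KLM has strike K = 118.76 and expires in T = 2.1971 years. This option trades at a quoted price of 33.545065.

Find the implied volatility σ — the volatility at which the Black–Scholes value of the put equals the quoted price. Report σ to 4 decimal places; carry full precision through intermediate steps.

At σ = 0.5953 the Black–Scholes value reproduces the quote:
σ√T = 0.5953·√2.1971 = 0.882390
d₁ = (ln(S/K) + (r+σ²/2)T) / (σ√T) = (ln(108.67/118.76) + (0.0632+0.5953²/2)·2.1971) / 0.882390 = (-0.088789 + 0.528163) / 0.882390 = 0.497936
d₂ = d₁ − σ√T = 0.497936 − 0.882390 = -0.384454
e^{−rT} = 0.870353
N(−d₁) = 0.309264,  N(−d₂) = 0.649679
V = K·e^{−rT}·N(−d₂) − S·N(−d₁) = 67.152833 − 33.607768 = 33.545065 (the quoted price), and the Black–Scholes price is strictly increasing in σ, so σ is unique

sigma = 0.5953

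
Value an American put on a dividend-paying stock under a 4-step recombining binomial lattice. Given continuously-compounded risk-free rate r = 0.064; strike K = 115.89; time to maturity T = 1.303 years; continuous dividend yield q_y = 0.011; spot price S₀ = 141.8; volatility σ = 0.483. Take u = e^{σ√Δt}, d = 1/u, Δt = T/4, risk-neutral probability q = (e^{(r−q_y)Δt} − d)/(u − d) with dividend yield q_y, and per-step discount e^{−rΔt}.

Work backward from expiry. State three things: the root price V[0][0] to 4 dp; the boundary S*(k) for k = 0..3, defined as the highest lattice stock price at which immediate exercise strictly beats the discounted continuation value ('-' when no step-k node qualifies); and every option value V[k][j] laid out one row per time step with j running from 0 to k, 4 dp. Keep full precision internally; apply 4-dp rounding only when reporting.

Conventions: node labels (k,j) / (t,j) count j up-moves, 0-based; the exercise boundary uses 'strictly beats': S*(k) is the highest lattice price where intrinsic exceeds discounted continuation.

price = 14.6217
boundary = - - - 62.0170
tree:
14.6217
23.4969 4.9814
36.5008 9.4665 0.0000
53.8730 17.9901 0.0000 0.0000
68.8152 34.1881 0.0000 0.0000 0.0000

params: Δt=0.32575 u=1.31741 d=0.75906 q=0.46271 e^(-rΔt)=0.97937
t_4 payoffs: 68.8152 34.1881 0.0000 0.0000 0.0000
t_3: node(3,0) S=62.0170 payoff=53.8730 vs cont=51.7038 → 53.8730 [stop]  node(3,1) S=107.6352 payoff=8.2548 vs cont=17.9901 → 17.9901 [wait]  node(3,2) S=186.8092 payoff=0.0000 vs cont=0.0000 → 0.0000 [wait]  node(3,3) S=324.2216 payoff=0.0000 vs cont=0.0000 → 0.0000 [wait]  ⇒ S*(3)=62.0170
t_2: node(2,0) S=81.7019 payoff=34.1881 vs cont=36.5008 → 36.5008 [wait]  node(2,1) S=141.8000 payoff=0.0000 vs cont=9.4665 → 9.4665 [wait]  node(2,2) S=246.1048 payoff=0.0000 vs cont=0.0000 → 0.0000 [wait]  ⇒ S*(2)=-
t_1: node(1,0) S=107.6352 payoff=8.2548 vs cont=23.4969 → 23.4969 [wait]  node(1,1) S=186.8092 payoff=0.0000 vs cont=4.9814 → 4.9814 [wait]  ⇒ S*(1)=-
t_0: node(0,0) S=141.8000 payoff=0.0000 vs cont=14.6217 → 14.6217 [wait]  ⇒ S*(0)=-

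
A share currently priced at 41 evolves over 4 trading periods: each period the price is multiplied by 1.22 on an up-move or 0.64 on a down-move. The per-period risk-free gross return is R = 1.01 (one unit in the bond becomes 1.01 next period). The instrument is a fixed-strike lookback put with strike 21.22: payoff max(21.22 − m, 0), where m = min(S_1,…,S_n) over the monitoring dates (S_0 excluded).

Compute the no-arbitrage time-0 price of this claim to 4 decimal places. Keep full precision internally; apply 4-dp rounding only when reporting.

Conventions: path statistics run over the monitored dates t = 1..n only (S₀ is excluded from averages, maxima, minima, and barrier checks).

Under the martingale measure an up-move has probability p* = 0.6379; value the claim as the probability-weighted average of per-path payoffs, discounted 4 periods at R = 1.01.
Enumerate all 2^4 = 16 price paths (U = up ×1.22, D = down ×0.64); each path with k up-moves has probability p*^k·(1−p*)^(4−k).
DDDD: m=6.8787, payoff=14.3413, prob=0.017186
UDDD: m=13.1124, payoff=8.1076, prob=0.030279
DUDD: m=13.1124, payoff=8.1076, prob=0.030279
UUDD: m=24.9956, payoff=0.0000, prob=0.053349
DDUD: m=13.1124, payoff=8.1076, prob=0.030279
UDUD: m=24.9956, payoff=0.0000, prob=0.053349
DUUD: m=24.9956, payoff=0.0000, prob=0.053349
UUUD: m=47.6479, payoff=0.0000, prob=0.093997
DDDU: m=10.7479, payoff=10.4721, prob=0.030279
UDDU: m=20.4882, payoff=0.7318, prob=0.053349
DUDU: m=20.4882, payoff=0.7318, prob=0.053349
UUDU: m=39.0556, payoff=0.0000, prob=0.093997
DDUU: m=16.7936, payoff=4.4264, prob=0.053349
UDUU: m=32.0128, payoff=0.0000, prob=0.093997
DUUU: m=26.2400, payoff=0.0000, prob=0.093997
UUUU: m=50.0200, payoff=0.0000, prob=0.165613
Price = Σ prob·payoff / R^4 = 1.614260 / 1.040604 = 1.5513

price = 1.5513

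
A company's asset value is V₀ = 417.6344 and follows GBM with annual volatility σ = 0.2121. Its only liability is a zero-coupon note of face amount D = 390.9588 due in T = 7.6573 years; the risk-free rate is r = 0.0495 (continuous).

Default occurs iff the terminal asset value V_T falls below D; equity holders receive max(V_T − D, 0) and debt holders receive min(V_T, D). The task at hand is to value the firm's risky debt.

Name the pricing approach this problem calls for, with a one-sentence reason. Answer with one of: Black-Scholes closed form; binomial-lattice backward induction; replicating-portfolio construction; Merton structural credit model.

Key observation: a levered firm with one bullet debt due at 7.6573 years is the canonical structural-credit setup: equity is a call on the firm's assets struck at the face value.

framework: Merton structural credit model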